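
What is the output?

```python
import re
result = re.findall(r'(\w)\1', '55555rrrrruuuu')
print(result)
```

['5', '5', 'r', 'r', 'u', 'u']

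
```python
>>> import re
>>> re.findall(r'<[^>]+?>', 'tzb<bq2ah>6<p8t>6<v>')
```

Scanning left to right: at [3:10] → '<bq2ah>'; at [11:16] → '<p8t>'; at [17:20] → '<v>'.
`findall` yields the raw match text (3 of them) because the pattern has no groups.

['<bq2ah>', '<p8t>', '<v>']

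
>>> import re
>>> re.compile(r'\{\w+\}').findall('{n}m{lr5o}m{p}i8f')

['{n}', '{lr5o}', '{p}']

Scanning left to right: at [0:3] → '{n}'; at [4:10] → '{lr5o}'; at [11:14] → '{p}'.
`findall` yields the raw match text (3 of them) because the pattern has no groups.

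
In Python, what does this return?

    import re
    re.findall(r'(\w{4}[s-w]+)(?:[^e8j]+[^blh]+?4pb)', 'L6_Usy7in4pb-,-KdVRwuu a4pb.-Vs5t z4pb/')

['L6_Us']

This matches exactly 4 of a word character, then one or more of a character in [s-w] (captured); then one or more of any character except [e8j], then one or more of any character except [blh] (lazy), then the literal '4pb' (non-capturing group).
Walking the string: at [0:38] match 'L6_Usy7in4pb-,-KdVRwuu a4pb.-Vs5t z4pb', group 1 = 'L6_Us'.
One capturing group, so `findall` returns just the captured substring from the one match — 1 in all.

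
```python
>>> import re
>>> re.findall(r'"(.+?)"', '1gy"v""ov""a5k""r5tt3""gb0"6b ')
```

['v', 'ov', 'a5k', 'r5tt3', 'gb0']

A `+?`/`*?`/`{m,n}?` starts at its minimum and grows only as far as needed for what follows to match.
Walking the string: at [3:6] match '"v"', group 1 = 'v'; at [6:10] match '"ov"', group 1 = 'ov'; at [10:15] match '"a5k"', group 1 = 'a5k'; at [15:22] match '"r5tt3"', group 1 = 'r5tt3'; at [22:27] match '"gb0"', group 1 = 'gb0'.
Because there's exactly one group, `findall` drops the full match and keeps group 1 from each hit.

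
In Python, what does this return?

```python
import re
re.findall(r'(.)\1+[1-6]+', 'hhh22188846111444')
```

['h', '8']

The backreference `\1` re-matches whatever the first group consumed, character for character.
Matches: at [0:6] match 'hhh221', group 1 = 'h'; at [6:17] match '88846111444', group 1 = '8'.
One capturing group, so `findall` returns just the captured substring from each match — 2 in all.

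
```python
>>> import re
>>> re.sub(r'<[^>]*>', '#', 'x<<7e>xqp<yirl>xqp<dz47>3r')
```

'x#xqp#xqp#3r'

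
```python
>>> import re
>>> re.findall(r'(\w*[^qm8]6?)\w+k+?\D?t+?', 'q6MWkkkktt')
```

['q6MWkk']

`findall` collects group 1 from the one match (1 total).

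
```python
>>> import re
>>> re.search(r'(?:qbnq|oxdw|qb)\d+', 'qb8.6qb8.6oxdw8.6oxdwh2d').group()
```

'qb8'

The match spans [0:3] → 'qb8'.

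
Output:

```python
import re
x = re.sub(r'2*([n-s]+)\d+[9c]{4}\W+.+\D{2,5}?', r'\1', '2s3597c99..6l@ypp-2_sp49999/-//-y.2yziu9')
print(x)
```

2s3597c99..6l@ypp-2_sp9

Each match is replaced using the text its own group 1 captured.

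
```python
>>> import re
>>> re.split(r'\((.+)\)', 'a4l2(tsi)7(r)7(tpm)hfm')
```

['a4l2', 'tsi)7(r)7(tpm', 'hfm']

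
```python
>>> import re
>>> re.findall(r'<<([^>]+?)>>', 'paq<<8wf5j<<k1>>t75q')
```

Scanning left to right: at [3:16] match '<<8wf5j<<k1>>', group 1 = '8wf5j<<k1'.
Because there's exactly one group, `findall` drops the full match and keeps group 1 from the one hit.

['8wf5j<<k1']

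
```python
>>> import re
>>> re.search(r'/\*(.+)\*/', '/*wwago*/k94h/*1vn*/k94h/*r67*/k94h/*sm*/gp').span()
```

(0, 41)

`search` walks the string left to right and returns the first match it finds.
The match spans [0:41] → '/*wwago*/k94h/*1vn*/k94h/*r67*/k94h/*sm*/'.
Captured: group 1 = 'wwago*/k94h/*1vn*/k94h/*r67*/k94h/*sm'.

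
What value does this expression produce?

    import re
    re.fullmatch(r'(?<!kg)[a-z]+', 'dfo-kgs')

`re.fullmatch` requires the pattern to consume the entire string.
Here there's no way to consume every character, so the call returns None.

None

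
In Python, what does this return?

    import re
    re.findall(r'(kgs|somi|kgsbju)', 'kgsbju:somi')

Alternation tries branches left to right and keeps the first one that lets the overall match succeed at that position.
Because there's exactly one group, `findall` drops the full match and keeps group 1 from each hit.

['kgs', 'somi']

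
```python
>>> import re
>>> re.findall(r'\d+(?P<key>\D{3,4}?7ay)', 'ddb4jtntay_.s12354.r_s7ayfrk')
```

With a single group, `findall` returns only what that group captured — 1 item.

['.r_s7ay']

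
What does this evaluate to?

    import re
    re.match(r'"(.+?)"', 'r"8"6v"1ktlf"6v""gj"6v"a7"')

`re.match` won't scan ahead — the pattern has to work from the very first character.
Here the string doesn't start with a match, so the call returns None.

None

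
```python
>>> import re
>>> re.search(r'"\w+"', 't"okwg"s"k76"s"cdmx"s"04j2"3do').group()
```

The match spans [1:7] → '"okwg"'.

'"okwg"'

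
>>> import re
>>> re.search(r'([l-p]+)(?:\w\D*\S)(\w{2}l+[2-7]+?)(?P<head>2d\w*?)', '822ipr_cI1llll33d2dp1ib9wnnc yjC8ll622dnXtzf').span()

(25, 39)

Pattern: one or more of a character in [l-p] (captured); then a word character, then zero or more of a non-digit, then a non-whitespace character (non-capturing group); then exactly 2 of a word character, then one or more of the literal 'l', then one or more of a character in [2-7] (lazy) (captured); then the literal '2d', then zero or more of a word character (lazy) (captured as 'head').
A non-greedy quantifier consumes as few characters as it can — just enough that the remainder of the pattern still matches from where it stops; whatever follows it matches normally.
`search` walks the string left to right and returns the first match it finds.
The match spans [25:39] → 'nnc yjC8ll622d'.
Captured: group 1 = 'nn', group 2 = '8ll62', group 3 = '2d'.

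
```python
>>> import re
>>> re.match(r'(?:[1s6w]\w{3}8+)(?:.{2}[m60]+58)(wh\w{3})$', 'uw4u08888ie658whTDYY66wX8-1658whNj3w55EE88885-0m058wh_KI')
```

Pattern: one of [1s6w], then exactly 3 of a word character, then one or more of the literal '8' (non-capturing group); then exactly 2 of any character, then one or more of one of [m60], then the literal '58' (non-capturing group); then the literal 'wh', then exactly 3 of a word character (captured); then anchored at the end.
With `match`, the pattern is implicitly anchored at the beginning.
Here position 0 doesn't satisfy it, so the call returns None.

None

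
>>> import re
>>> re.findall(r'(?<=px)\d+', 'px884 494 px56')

['884', '56']

The lookaround is zero-width — it requires the adjacent text to match without consuming it, so the asserted text isn't part of the match.
Matches: at [2:5] → '884'; at [12:14] → '56'.
With no groups in the pattern, `findall` gives back each whole match — 2 here.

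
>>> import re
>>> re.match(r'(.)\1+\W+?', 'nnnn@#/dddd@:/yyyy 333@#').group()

'nnnn@'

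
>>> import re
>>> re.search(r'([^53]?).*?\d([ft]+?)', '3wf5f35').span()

This matches optionally any character except [53] (captured); then zero or more of any character (lazy), then a digit; then one or more of one of [ft] (lazy) (captured).
`re.search` scans for the first position where the pattern succeeds.
The match spans [0:5] → '3wf5f'.
Captured: group 1 = '', group 2 = 'f'.

(0, 5)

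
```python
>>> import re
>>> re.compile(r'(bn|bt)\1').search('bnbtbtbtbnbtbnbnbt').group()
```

'btbt'

`\1` has to match the exact text group 1 already captured.
`re.search` scans for the first position where the pattern succeeds.
The match spans [2:6] → 'btbt'.
Captured: group 1 = 'bt'.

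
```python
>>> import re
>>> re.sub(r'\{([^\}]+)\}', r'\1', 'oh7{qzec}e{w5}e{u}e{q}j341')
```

The replacement refers to a captured group, so each match is rewritten using its own captured text.

'oh7qzecew5eueqj341'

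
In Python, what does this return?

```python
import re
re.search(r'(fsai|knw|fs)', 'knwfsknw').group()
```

'knw'

The match spans [0:3] → 'knw'.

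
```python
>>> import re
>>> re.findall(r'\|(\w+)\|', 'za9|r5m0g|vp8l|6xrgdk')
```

['r5m0g']

Because there's exactly one group, `findall` drops the full match and keeps group 1 from the one hit.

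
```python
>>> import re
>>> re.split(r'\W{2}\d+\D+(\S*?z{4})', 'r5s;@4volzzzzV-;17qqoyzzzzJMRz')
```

Pattern: exactly 2 of a non-word character, then one or more of a digit; then one or more of a non-digit; then zero or more of a non-whitespace character (lazy), then exactly 4 of a literal 'z' (captured).
Matches to split on: at [3:26] → ';@4volzzzzV-;17qqoyzzzz'.
With a capturing group present, the delimiter's captured portion is kept in the result list.

['r5s', '17qqoyzzzz', 'JMRz']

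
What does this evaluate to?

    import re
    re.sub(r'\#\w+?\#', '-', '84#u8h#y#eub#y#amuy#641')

`sub` substitutes '-' at each match site.

'84-y-y-641'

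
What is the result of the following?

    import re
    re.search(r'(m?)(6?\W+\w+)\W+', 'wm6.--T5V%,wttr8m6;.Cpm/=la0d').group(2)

'6.--T5V'

The pattern matches optionally a literal 'm' (captured); then optionally the literal '6', then one or more of a non-word character, then one or more of a word character (captured); then one or more of a non-word character.
`search` walks the string left to right and returns the first match it finds.
The match spans [1:11] → 'm6.--T5V%,'.
Captured: group 1 = 'm', group 2 = '6.--T5V'.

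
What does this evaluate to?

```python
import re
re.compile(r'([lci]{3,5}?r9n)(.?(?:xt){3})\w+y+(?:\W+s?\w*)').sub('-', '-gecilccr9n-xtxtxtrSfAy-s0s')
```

'-ge-'

Pattern: 3 to 5 of one of [lci] (lazy), then the literal 'r9n' (captured); then optionally any character, then the literal 'xt' repeated 3 times (captured); then one or more of a word character; then one or more of a literal 'y'; then one or more of a non-word character, then optionally a literal 's', then zero or more of a word character (non-capturing group).
Matches: at [3:27] → 'cilccr9n-xtxtxtrSfAy-s0s'.
Each match is replaced by '-'.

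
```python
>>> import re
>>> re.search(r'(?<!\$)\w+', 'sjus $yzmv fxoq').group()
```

A negative assertion filters positions out without eating any characters.
The match spans [0:4] → 'sjus'.

'sjus'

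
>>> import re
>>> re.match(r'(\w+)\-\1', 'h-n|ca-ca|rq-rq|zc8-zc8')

`re.match` won't scan ahead — the pattern has to work from the very first character.
Here the pattern fails at index 0, so the call returns None.

None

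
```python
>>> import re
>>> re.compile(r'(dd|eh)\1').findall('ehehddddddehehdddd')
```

`\1` is not a pattern — it's the concrete string captured by group 1, re-applied verbatim.
`findall` collects group 1 from each match (4 total).

['eh', 'dd', 'eh', 'dd']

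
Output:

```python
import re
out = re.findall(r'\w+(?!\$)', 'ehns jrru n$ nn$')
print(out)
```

A negative assertion filters positions out without eating any characters.
Walking the string: at [0:4] → 'ehns'; at [5:9] → 'jrru'; at [13:14] → 'n'.
With no groups in the pattern, `findall` gives back each whole match — 3 here.

['ehns', 'jrru', 'n']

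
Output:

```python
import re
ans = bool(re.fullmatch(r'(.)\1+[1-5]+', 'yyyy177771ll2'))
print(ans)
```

`\1` is not a pattern — it's the concrete string captured by group 1, re-applied verbatim.
For `fullmatch`, every character of the input must be accounted for by the pattern.
Here the string isn't matched end-to-end, so the call returns None, and `bool(None)` is False.

False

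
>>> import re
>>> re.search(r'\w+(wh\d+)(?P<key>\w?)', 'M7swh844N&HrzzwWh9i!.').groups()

The match spans [0:9] → 'M7swh844N'.
Captured: group 1 = 'wh844', group 2 = 'N'.

('wh844', 'N')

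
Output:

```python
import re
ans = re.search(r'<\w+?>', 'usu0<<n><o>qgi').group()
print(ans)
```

`re.search` tries every starting position until one works.
The match spans [5:8] → '<n>'.

<n>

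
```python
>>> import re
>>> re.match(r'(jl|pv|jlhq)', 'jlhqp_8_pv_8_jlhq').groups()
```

('jl',)

The match spans [0:2] → 'jl'.
Captured: group 1 = 'jl'.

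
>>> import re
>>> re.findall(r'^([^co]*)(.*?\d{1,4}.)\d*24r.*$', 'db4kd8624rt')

This matches anchored at the start of the string; then zero or more of any character except [co] (captured); then zero or more of any character (lazy), then 1 to 4 of a digit, then any character (captured); then zero or more of a digit, then the literal '24r', then zero or more of any character; then anchored at the end.
Walking the string: at [0:11] match 'db4kd8624rt', groups = ('db4kd', '86').
`findall` packs the 2 group values into a tuple for every match.

[('db4kd', '86')]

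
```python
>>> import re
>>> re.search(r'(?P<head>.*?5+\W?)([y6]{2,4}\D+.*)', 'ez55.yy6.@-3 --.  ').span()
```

(0, 18)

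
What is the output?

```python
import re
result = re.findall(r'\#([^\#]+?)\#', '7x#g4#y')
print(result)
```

['g4']

With a single group, `findall` returns only what that group captured — 1 item.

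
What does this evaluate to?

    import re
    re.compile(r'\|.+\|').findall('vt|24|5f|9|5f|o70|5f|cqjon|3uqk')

Walking the string: at [2:27] → '|24|5f|9|5f|o70|5f|cqjon|'.
Since nothing is captured, `findall` lists the 1 matched substring directly.

['|24|5f|9|5f|o70|5f|cqjon|']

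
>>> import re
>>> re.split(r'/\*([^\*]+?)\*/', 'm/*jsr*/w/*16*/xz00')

['m', 'jsr', 'w', '16', 'xz00']

`re.split` interleaves the captured-group text with the surrounding fragments.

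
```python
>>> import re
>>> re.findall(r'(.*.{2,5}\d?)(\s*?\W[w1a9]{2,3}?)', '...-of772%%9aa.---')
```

`findall` packs the 2 group values into a tuple for every match.

[('...-of772%', '%9a')]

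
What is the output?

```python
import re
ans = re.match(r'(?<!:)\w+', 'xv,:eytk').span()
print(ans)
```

`re.match` only tries the pattern at the start of the string.
The match spans [0:2] → 'xv'.

(0, 2)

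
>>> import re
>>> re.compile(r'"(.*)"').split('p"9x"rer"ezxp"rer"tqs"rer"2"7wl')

['p', '9x"rer"ezxp"rer"tqs"rer"2', '7wl']

Matches to split on: at [1:28] → '"9x"rer"ezxp"rer"tqs"rer"2"'.
The group in the pattern means `split` returns the separators' captures alongside the pieces.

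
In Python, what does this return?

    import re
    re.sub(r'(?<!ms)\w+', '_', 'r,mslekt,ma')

'_,_,_'

The negative lookahead/lookbehind blocks any match where the forbidden context is present.
Matches: at [0:1] → 'r'; at [2:8] → 'mslekt'; at [9:11] → 'ma'.
Every occurrence is swapped for '_'.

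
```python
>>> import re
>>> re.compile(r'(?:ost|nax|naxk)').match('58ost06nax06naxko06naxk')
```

None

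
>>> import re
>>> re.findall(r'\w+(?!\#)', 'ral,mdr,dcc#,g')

['ral', 'mdr', 'dc', 'g']

The negative lookahead/lookbehind blocks any match where the forbidden context is present.
With no groups in the pattern, `findall` gives back each whole match — 4 here.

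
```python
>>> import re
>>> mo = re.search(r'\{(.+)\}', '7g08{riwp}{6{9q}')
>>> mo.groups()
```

`re.search` tries every starting position until one works.
The match spans [4:16] → '{riwp}{6{9q}'.
Captured: group 1 = 'riwp}{6{9q'.

('riwp}{6{9q',)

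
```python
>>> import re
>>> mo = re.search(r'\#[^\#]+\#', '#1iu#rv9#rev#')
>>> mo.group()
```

`search` walks the string left to right and returns the first match it finds.
The match spans [0:5] → '#1iu#'.

'#1iu#'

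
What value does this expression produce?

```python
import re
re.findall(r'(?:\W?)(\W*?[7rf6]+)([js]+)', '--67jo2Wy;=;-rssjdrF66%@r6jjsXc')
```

[('-67', 'j'), ('=;-r', 'ssj'), ('@r6', 'jjs')]

The pattern matches optionally a non-word character (non-capturing group); then zero or more of a non-word character (lazy), then one or more of one of [7rf6] (captured); then one or more of one of [js] (captured).
Scanning left to right: at [0:5] match '--67j', groups = ('-67', 'j'); at [9:17] match ';=;-rssj', groups = ('=;-r', 'ssj'); at [22:29] match '%@r6jjs', groups = ('@r6', 'jjs').
Multiple groups make `findall` return tuples — one 2-tuple for each match.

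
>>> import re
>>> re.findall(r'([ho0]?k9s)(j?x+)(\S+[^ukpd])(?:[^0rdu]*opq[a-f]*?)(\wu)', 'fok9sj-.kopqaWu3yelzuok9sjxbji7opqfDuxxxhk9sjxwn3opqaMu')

[('ok9s', 'jx', 'bji7opqfDuxxxhk9sjxwn3', 'Mu')]

Multiple groups make `findall` return tuples — one 4-tuple for the one match.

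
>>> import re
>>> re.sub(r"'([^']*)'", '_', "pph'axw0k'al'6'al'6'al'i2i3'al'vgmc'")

'pph_al_al_al_al_'

Matches: at [3:10] → "'axw0k'"; at [12:15] → "'6'"; at [17:20] → "'6'"; at [22:28] → "'i2i3'"; at [30:36] → "'vgmc'".
Every occurrence is swapped for '_'.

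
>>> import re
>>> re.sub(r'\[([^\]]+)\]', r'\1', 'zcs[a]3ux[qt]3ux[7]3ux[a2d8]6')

Matches: at [3:6] → '[a]'; at [9:13] → '[qt]'; at [16:19] → '[7]'; at [22:28] → '[a2d8]'.
`\1` in the replacement pulls in group 1's text for each match.

'zcsa3uxqt3ux73uxa2d86'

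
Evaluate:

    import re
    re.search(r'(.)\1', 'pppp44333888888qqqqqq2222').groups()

('p',)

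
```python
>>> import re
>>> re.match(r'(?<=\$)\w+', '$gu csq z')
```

None

With `match`, the pattern is implicitly anchored at the beginning.
Here position 0 doesn't satisfy it, so the call returns None.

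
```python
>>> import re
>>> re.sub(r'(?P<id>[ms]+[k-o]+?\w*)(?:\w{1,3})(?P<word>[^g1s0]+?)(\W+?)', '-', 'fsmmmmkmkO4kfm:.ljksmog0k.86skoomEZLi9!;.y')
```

Pattern: one or more of one of [ms], then one or more of a character in [k-o] (lazy), then zero or more of a word character (captured as 'id'); then 1 to 3 of a word character (non-capturing group); then one or more of any character except [g1s0] (lazy) (captured as 'word'); then one or more of a non-word character (lazy) (captured).
Lazy quantifiers expand one character at a time until the remainder of the pattern can match.
Matches: at [1:16] → 'smmmmkmkO4kfm:.'; at [19:26] → 'smog0k.'; at [28:40] → 'skoomEZLi9!;'.
Every occurrence is swapped for '-'.

'f-ljk-86-.y'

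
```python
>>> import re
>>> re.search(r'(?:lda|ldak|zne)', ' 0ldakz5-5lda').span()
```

Branches in `(...|...)` are attempted left-to-right; the first branch that allows the whole pattern to succeed is taken.
The match spans [2:5] → 'lda'.

(2, 5)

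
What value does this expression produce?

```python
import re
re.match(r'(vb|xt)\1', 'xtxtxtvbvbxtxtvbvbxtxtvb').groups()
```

After group 1 captures some text, `\1` only succeeds where that same text appears again.
With `match`, the pattern is implicitly anchored at the beginning.
The match spans [0:4] → 'xtxt'.
Captured: group 1 = 'xt'.

('xt',)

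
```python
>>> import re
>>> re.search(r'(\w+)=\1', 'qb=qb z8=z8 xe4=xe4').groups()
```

The match spans [0:5] → 'qb=qb'.
Captured: group 1 = 'qb'.

('qb',)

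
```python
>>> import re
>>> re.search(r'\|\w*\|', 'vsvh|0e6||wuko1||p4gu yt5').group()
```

'|0e6|'

`re.search` tries every starting position until one works.
The match spans [4:9] → '|0e6|'.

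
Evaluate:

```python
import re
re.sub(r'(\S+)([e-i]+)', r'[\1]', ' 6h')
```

The pattern matches one or more of a non-whitespace character (captured); then one or more of a character in [e-i] (captured).
`\1` in the replacement pulls in group 1's text for each match.

' [6]'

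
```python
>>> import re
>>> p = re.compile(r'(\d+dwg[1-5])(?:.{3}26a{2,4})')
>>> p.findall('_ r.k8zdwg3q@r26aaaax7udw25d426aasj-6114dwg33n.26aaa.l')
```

Pattern: one or more of a digit, then the literal 'dwg', then a character in [1-5] (captured); then exactly 3 of any character, then the literal '26', then 2 to 4 of a literal 'a' (non-capturing group).
Walking the string: at [36:52] match '6114dwg33n.26aaa', group 1 = '6114dwg3'.
With a single group, `findall` returns only what that group captured — 1 item.

['6114dwg3']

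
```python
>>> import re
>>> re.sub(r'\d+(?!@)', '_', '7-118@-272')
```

'_-_8@-_'

`(?!…)`/`(?<!…)` only lets a position through if the neighbouring text does NOT match; no characters are consumed.
Matches: at [0:1] → '7'; at [2:4] → '11'; at [7:10] → '272'.
Each match is replaced by '_'.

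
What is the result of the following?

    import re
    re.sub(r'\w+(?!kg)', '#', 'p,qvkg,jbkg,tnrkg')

Because the assertion is negative and zero-width, positions next to the forbidden text are skipped.
`sub` substitutes '#' at each match site.

'#,#,#,#'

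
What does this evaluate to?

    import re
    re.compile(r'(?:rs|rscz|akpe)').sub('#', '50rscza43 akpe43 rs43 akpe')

'50#cza43 #43 #43 #'

The regex engine tests alternatives in the order written; an earlier branch that matches wins even if a later one would match more.
Matches: at [2:4] → 'rs'; at [10:14] → 'akpe'; at [17:19] → 'rs'; at [22:26] → 'akpe'.
Every occurrence is swapped for '#'.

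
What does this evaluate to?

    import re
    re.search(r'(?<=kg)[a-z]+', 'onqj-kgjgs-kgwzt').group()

'jgs'

Because the assertion is zero-width, the text it checks is not consumed and won't appear in the result.
The match spans [7:10] → 'jgs'.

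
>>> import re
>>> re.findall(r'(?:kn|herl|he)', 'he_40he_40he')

With no groups in the pattern, `findall` gives back each whole match — 3 here.

['he', 'he', 'he']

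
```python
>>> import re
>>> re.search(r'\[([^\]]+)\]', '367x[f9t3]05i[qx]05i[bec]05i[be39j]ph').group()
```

'[f9t3]'

`re.search` scans for the first position where the pattern succeeds.
The match spans [4:10] → '[f9t3]'.
Captured: group 1 = 'f9t3'.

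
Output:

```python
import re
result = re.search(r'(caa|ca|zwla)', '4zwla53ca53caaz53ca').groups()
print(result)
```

`re.search` tries every starting position until one works.
The match spans [1:5] → 'zwla'.
Captured: group 1 = 'zwla'.

('zwla',)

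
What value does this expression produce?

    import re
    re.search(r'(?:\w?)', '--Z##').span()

The match spans [0:0] → ''.

(0, 0)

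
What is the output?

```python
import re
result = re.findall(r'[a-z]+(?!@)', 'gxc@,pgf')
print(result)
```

['gx', 'pgf']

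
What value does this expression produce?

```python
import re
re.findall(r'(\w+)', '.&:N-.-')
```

The pattern matches one or more of a word character (captured).
With a single group, `findall` returns only what that group captured — 1 item.

['N']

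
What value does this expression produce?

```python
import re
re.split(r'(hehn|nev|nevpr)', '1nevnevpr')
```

['1', 'nev', '', 'nev', 'pr']

Alternation tries branches left to right and keeps the first one that lets the overall match succeed at that position.
Matches to split on: at [1:4] → 'nev'; at [4:7] → 'nev'.
Because the pattern has a capturing group, `split` also inserts each captured text between the pieces.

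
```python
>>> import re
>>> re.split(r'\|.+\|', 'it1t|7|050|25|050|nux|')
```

Each match becomes a cut point; 2 segments remain.

['it1t', '']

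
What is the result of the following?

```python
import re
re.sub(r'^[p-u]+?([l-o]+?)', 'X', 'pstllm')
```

'Xlm'

Because the quantifier is non-greedy, it stops expanding at the earliest point where the rest of the pattern can succeed.
Every occurrence is swapped for 'X'.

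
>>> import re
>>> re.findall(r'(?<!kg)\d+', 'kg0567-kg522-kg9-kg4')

['567', '22']

The negative lookahead/lookbehind blocks any match where the forbidden context is present.
Walking the string: at [3:6] → '567'; at [10:12] → '22'.
Since nothing is captured, `findall` lists the 2 matched substrings directly.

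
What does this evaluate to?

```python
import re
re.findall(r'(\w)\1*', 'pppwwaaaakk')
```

['p', 'w', 'a', 'k']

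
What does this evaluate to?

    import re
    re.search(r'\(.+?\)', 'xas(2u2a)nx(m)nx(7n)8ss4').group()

The `?` after the quantifier makes it lazy — it takes as little as possible before letting the rest of the pattern try.
`re.search` tries every starting position until one works.
The match spans [3:9] → '(2u2a)'.

'(2u2a)'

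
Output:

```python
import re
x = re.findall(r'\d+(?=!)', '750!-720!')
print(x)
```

['750', '720']

Lookahead/lookbehind check context without consuming it, so the matched span excludes the asserted characters.
Scanning left to right: at [0:3] → '750'; at [5:8] → '720'.
Since nothing is captured, `findall` lists the 2 matched substrings directly.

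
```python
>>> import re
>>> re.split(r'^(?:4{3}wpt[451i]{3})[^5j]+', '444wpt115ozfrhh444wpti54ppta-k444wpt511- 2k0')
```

['', '54ppta-k444wpt511- 2k0']

Pattern: anchored at the start of the string; then exactly 3 of the literal '4', then the literal 'wpt', then exactly 3 of one of [451i] (non-capturing group); then one or more of any character except [5j].
Matches to split on: at [0:22] → '444wpt115ozfrhh444wpti'.
`split` removes every match and returns the 2 fragments in between.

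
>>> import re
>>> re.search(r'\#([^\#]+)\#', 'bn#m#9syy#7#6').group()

'#m#'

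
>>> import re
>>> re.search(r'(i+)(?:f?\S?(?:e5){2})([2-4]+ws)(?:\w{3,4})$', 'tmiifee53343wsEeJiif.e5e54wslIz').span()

(17, 31)

The match spans [17:31] → 'iif.e5e54wslIz'.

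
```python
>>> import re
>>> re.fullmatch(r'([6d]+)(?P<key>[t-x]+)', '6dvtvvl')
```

This matches one or more of one of [6d] (captured); then one or more of a character in [t-x] (captured as 'key').
`re.fullmatch` requires the pattern to consume the entire string.
Here the pattern can't cover the whole string, so the call returns None.

None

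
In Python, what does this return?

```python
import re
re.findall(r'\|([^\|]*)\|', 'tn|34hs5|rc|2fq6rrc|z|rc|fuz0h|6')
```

['34hs5', '2fq6rrc', 'rc']

With a single group, `findall` returns only what that group captured — 3 items.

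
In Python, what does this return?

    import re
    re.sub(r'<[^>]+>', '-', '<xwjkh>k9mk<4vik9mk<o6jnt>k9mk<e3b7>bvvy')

'-k9mk-k9mk-bvvy'

Each match is replaced by '-'.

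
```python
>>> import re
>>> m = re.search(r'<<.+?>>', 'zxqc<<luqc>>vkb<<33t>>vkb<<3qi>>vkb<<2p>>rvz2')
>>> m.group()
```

Because the quantifier is non-greedy, it stops expanding at the earliest point where the rest of the pattern can succeed.
The match spans [4:12] → '<<luqc>>'.

'<<luqc>>'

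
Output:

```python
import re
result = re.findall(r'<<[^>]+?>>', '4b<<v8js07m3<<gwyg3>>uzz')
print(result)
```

No capturing groups, so `findall` returns the 1 full match string.

['<<v8js07m3<<gwyg3>>']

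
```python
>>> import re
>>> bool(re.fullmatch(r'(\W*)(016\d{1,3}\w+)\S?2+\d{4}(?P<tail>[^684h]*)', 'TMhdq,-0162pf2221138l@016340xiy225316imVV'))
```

Pattern: zero or more of a non-word character (captured); then the literal '016', then 1 to 3 of a digit, then one or more of a word character (captured); then optionally a non-whitespace character, then one or more of the literal '2', then exactly 4 of a digit; then zero or more of any character except [684h] (captured as 'tail').
For `fullmatch`, every character of the input must be accounted for by the pattern.
Here the pattern can't cover the whole string, so the call returns None, and `bool(None)` is False.

False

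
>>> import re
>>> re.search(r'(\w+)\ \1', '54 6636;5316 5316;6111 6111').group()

`\1` is not a pattern — it's the concrete string captured by group 1, re-applied verbatim.
The match spans [8:17] → '5316 5316'.

'5316 5316'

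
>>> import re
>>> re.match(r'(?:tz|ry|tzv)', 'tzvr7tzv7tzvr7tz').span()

Alternation tries branches left to right and keeps the first one that lets the overall match succeed at that position.
`match` is anchored at position 0; if the pattern doesn't fit there, it returns None.
The match spans [0:2] → 'tz'.

(0, 2)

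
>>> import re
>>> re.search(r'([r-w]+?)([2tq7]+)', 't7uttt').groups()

The match spans [0:2] → 't7'.
Captured: group 1 = 't', group 2 = '7'.

('t', '7')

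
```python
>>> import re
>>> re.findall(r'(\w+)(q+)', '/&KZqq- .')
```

With 2 capturing groups, `findall` returns a 2-tuple per match.

[('KZq', 'q')]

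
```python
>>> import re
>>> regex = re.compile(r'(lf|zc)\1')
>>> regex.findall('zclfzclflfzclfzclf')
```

A backreference is literal: `\1` must see the identical characters the first group matched.
Scanning left to right: at [6:10] match 'lflf', group 1 = 'lf'.
`findall` collects group 1 from the one match (1 total).

['lf']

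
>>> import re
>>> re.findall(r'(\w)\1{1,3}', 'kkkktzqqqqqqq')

`\1` is not a pattern — it's the concrete string captured by group 1, re-applied verbatim.
Scanning left to right: at [0:4] match 'kkkk', group 1 = 'k'; at [6:10] match 'qqqq', group 1 = 'q'; at [10:13] match 'qqq', group 1 = 'q'.
One capturing group, so `findall` returns just the captured substring from each match — 3 in all.

['k', 'q', 'q']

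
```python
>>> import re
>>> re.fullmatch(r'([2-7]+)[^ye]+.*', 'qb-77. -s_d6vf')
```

None

Pattern: one or more of a character in [2-7] (captured); then one or more of any character except [ye], then zero or more of any character.
`re.fullmatch` requires the pattern to consume the entire string.
Here there's no way to consume every character, so the call returns None.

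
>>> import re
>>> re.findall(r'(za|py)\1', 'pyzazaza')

`\1` is not a pattern — it's the concrete string captured by group 1, re-applied verbatim.
Walking the string: at [2:6] match 'zaza', group 1 = 'za'.
Because there's exactly one group, `findall` drops the full match and keeps group 1 from the one hit.

['za']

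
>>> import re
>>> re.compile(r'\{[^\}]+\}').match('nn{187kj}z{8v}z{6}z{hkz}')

None

With `match`, the pattern is implicitly anchored at the beginning.
Here the string doesn't start with a match, so the call returns None.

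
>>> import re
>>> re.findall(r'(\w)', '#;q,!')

With a single group, `findall` returns only what that group captured — 1 item.

['q']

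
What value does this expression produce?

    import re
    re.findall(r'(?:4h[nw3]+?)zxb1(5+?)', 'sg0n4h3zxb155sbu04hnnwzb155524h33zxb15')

['5', '5']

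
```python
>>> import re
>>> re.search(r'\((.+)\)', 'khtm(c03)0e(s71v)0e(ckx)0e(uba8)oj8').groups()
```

The match spans [4:32] → '(c03)0e(s71v)0e(ckx)0e(uba8)'.
Captured: group 1 = 'c03)0e(s71v)0e(ckx)0e(uba8'.

('c03)0e(s71v)0e(ckx)0e(uba8',)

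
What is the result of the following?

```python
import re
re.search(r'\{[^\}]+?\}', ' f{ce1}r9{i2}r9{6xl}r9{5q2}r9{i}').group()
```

'{ce1}'

The match spans [2:7] → '{ce1}'.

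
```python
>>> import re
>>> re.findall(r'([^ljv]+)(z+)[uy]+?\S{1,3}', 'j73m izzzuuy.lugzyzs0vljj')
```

[('73m izz', 'z'), ('ug', 'z')]

This matches one or more of any character except [ljv] (captured); then one or more of a literal 'z' (captured); then one or more of one of [uy] (lazy), then 1 to 3 of a non-whitespace character.
A `+?`/`*?`/`{m,n}?` starts at its minimum and grows only as far as needed for what follows to match.
Scanning left to right: at [1:13] match '73m izzzuuy.', groups = ('73m izz', 'z'); at [14:21] match 'ugzyzs0', groups = ('ug', 'z').
With 2 capturing groups, `findall` returns a 2-tuple per match.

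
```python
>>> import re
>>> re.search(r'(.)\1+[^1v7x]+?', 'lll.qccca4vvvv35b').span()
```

(0, 4)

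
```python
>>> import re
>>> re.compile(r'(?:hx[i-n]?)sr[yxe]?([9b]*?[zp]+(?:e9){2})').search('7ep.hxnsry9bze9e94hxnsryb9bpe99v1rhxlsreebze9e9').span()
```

(4, 17)

The pattern matches the literal 'hx', then optionally a character in [i-n] (non-capturing group); then the literal 'sr', then optionally one of [yxe]; then zero or more of one of [9b] (lazy), then one or more of one of [zp], then the literal 'e9' repeated 2 times (captured).
The match spans [4:17] → 'hxnsry9bze9e9'.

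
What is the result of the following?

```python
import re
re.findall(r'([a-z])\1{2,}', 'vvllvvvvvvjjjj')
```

['v', 'j']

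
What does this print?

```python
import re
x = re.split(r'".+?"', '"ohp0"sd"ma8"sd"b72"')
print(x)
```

Lazy quantifiers expand one character at a time until the remainder of the pattern can match.
Matches to split on: at [0:6] → '"ohp0"'; at [8:13] → '"ma8"'; at [15:20] → '"b72"'.
Splitting on the pattern gives 4 pieces.

['', 'sd', 'sd', '']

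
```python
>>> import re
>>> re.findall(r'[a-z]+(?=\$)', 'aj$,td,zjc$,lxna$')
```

The lookaround is zero-width — it requires the adjacent text to match without consuming it, so the asserted text isn't part of the match.
Walking the string: at [0:2] → 'aj'; at [7:10] → 'zjc'; at [12:16] → 'lxna'.
No capturing groups, so `findall` returns the 3 full match strings.

['aj', 'zjc', 'lxna']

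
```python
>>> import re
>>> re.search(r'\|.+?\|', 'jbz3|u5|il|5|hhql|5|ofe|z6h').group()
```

A `+?`/`*?`/`{m,n}?` starts at its minimum and grows only as far as needed for what follows to match.
`search` walks the string left to right and returns the first match it finds.
The match spans [4:8] → '|u5|'.

'|u5|'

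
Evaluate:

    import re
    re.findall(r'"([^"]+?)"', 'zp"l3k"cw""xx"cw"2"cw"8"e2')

['l3k', 'xx', '2', '8']

Walking the string: at [2:7] match '"l3k"', group 1 = 'l3k'; at [10:14] match '"xx"', group 1 = 'xx'; at [16:19] match '"2"', group 1 = '2'; at [21:24] match '"8"', group 1 = '8'.
Because there's exactly one group, `findall` drops the full match and keeps group 1 from each hit.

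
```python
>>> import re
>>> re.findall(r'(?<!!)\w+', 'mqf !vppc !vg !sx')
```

['mqf', 'ppc', 'g', 'x']

A negative assertion filters positions out without eating any characters.
Matches: at [0:3] → 'mqf'; at [6:9] → 'ppc'; at [12:13] → 'g'; at [16:17] → 'x'.
Since nothing is captured, `findall` lists the 4 matched substrings directly.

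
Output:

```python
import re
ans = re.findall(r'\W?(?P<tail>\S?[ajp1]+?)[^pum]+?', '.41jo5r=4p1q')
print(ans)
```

['41', '4p']

Pattern: optionally a non-word character; then optionally a non-whitespace character, then one or more of one of [ajp1] (lazy) (captured as 'tail'); then one or more of any character except [pum] (lazy).
Because there's exactly one group, `findall` drops the full match and keeps group 1 from each hit.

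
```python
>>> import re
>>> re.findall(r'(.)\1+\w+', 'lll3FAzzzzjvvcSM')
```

The backreference `\1` re-matches whatever the first group consumed, character for character.
Walking the string: at [0:16] match 'lll3FAzzzzjvvcSM', group 1 = 'l'.
With a single group, `findall` returns only what that group captured — 1 item.

['l']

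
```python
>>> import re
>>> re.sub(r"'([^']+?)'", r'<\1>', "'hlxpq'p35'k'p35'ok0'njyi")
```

'<hlxpq>p35<k>p35<ok0>njyi'

Each match is replaced using the text its own group 1 captured.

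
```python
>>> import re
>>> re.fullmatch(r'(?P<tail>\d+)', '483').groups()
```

('483',)

The pattern matches one or more of a digit (captured as 'tail').
For `fullmatch`, every character of the input must be accounted for by the pattern.
The match spans [0:3] → '483'.
Captured: group 1 = '483'.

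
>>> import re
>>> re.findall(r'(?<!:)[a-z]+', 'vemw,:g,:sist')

['vemw', 'ist']

A negative assertion filters positions out without eating any characters.
Walking the string: at [0:4] → 'vemw'; at [10:13] → 'ist'.
`findall` yields the raw match text (2 of them) because the pattern has no groups.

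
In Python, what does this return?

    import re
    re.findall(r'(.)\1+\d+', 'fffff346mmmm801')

['f', 'm']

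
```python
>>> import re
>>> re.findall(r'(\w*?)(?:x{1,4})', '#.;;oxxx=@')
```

['o']

This matches zero or more of a word character (lazy) (captured); then 1 to 4 of a literal 'x' (non-capturing group).
Walking the string: at [4:8] match 'oxxx', group 1 = 'o'.
`findall` collects group 1 from the one match (1 total).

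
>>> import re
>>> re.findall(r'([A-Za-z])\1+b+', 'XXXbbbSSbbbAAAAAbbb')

The backreference `\1` re-matches whatever the first group consumed, character for character.
Matches: at [0:6] match 'XXXbbb', group 1 = 'X'; at [6:11] match 'SSbbb', group 1 = 'S'; at [11:19] match 'AAAAAbbb', group 1 = 'A'.
With a single group, `findall` returns only what that group captured — 3 items.

['X', 'S', 'A']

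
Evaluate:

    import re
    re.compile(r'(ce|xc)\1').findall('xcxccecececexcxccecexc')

['xc', 'ce', 'ce', 'xc', 'ce']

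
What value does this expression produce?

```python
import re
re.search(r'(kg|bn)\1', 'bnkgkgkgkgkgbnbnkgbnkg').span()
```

(2, 6)

After group 1 captures some text, `\1` only succeeds where that same text appears again.
Unlike `match`, `search` isn't anchored — it looks for the pattern anywhere in the string.
The match spans [2:6] → 'kgkg'.
Captured: group 1 = 'kg'.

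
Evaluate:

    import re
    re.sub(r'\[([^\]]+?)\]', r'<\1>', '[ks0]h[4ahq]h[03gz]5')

'<ks0>h<4ahq>h<03gz>5'

Matches: at [0:5] → '[ks0]'; at [6:12] → '[4ahq]'; at [13:19] → '[03gz]'.
Each match is replaced using the text its own group 1 captured.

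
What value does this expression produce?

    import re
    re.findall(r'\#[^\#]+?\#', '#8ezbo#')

['#8ezbo#']

Scanning left to right: at [0:7] → '#8ezbo#'.
With no groups in the pattern, `findall` gives back each whole match — 1 here.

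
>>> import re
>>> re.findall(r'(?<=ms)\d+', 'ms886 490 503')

The `(?=…)`/`(?<=…)` assertion just peeks at neighbouring text; it doesn't advance the match position.
With no groups in the pattern, `findall` gives back each whole match — 1 here.

['886']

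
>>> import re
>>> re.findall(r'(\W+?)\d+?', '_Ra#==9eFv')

['#==']

One capturing group, so `findall` returns just the captured substring from the one match — 1 in all.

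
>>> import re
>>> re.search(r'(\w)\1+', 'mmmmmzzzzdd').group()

'mmmmm'

`\1` is not a pattern — it's the concrete string captured by group 1, re-applied verbatim.
`re.search` scans for the first position where the pattern succeeds.
The match spans [0:5] → 'mmmmm'.
Captured: group 1 = 'm'.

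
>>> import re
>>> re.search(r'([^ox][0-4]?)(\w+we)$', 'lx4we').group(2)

The match spans [0:5] → 'lx4we'.
Captured: group 1 = 'l', group 2 = 'x4we'.

'x4we'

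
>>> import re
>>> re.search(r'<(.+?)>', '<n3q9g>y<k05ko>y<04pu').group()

'<n3q9g>'

`re.search` scans for the first position where the pattern succeeds.
The match spans [0:7] → '<n3q9g>'.
Captured: group 1 = 'n3q9g'.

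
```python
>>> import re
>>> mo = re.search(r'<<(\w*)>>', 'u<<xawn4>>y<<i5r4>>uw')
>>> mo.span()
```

The match spans [1:10] → '<<xawn4>>'.

(1, 10)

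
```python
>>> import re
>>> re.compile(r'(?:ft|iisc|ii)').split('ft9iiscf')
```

`|` is ordered: at each position the engine commits to the first alternative that works.
`split` removes every match and returns the 3 fragments in between.

['', '9', 'f']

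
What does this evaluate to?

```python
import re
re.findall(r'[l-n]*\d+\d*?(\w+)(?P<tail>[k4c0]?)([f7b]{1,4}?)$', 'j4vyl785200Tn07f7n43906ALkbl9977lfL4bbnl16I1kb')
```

This matches zero or more of a character in [l-n], then one or more of a digit; then zero or more of a digit (lazy); then one or more of a word character (captured); then optionally one of [k4c0] (captured as 'tail'); then 1 to 4 of one of [f7b] (lazy) (captured); then anchored at the end.
Matches: at [1:46] match '4vyl785200Tn07f7n43906ALkbl9977lfL4bbnl16I1kb', groups = ('vyl785200Tn07f7n43906ALkbl9977lfL4bbnl16I1k', '', 'b').
3 groups means the one result is a tuple of 3 captured strings — 1 here.

[('vyl785200Tn07f7n43906ALkbl9977lfL4bbnl16I1k', '', 'b')]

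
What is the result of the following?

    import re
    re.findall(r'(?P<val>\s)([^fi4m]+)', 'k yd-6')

[(' ', 'yd-6')]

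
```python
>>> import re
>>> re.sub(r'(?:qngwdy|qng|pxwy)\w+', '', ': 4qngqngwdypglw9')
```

': 4'

Every occurrence is swapped for ''.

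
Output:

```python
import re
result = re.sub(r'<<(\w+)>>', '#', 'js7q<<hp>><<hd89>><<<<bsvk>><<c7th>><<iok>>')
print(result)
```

Matches: at [4:10] → '<<hp>>'; at [10:18] → '<<hd89>>'; at [20:28] → '<<bsvk>>'; at [28:36] → '<<c7th>>'; at [36:43] → '<<iok>>'.
Every occurrence is swapped for '#'.

js7q##<<###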